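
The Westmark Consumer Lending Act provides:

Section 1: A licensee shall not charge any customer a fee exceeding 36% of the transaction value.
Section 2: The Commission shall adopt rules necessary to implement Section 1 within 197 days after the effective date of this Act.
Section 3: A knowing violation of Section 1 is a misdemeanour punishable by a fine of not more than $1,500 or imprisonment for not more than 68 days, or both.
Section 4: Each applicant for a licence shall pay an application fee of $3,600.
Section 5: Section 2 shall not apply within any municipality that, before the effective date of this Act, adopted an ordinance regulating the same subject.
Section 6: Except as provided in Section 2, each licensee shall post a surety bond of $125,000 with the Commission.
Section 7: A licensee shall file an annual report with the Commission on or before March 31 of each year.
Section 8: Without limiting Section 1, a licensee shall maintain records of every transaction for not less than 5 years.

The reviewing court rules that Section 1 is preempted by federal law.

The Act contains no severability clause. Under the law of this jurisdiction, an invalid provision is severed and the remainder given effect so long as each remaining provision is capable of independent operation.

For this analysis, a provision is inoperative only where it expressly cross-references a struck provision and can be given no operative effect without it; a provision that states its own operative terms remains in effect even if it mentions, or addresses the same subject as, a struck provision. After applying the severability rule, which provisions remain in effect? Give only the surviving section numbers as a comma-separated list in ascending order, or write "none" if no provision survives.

Section 1 is struck. Section 2 merely fixes the rulemaking mandate for Section 1; with Section 1 gone it has nothing to operate on and falls away. Section 3 merely fixes the criminal penalty for violating Section 1; with Section 1 gone it has nothing to operate on and falls away. Section 5 merely fixes the local-preemption carve-out from Section 2; with Section 2 gone it has nothing to operate on and falls away. Section 8 mentions Section 1 but its own obligation stands independently of Section 1, so Section 8 is not affected. Section 6 mentions Section 2 but its own obligation stands independently of Section 2, so Section 6 is not affected. With no severability clause, the stated default rule severs what cannot stand and enforces each remaining provision that can operate on its own. That leaves Section 4, Section 6, Section 7, and Section 8 in effect.

4, 6, 7, 8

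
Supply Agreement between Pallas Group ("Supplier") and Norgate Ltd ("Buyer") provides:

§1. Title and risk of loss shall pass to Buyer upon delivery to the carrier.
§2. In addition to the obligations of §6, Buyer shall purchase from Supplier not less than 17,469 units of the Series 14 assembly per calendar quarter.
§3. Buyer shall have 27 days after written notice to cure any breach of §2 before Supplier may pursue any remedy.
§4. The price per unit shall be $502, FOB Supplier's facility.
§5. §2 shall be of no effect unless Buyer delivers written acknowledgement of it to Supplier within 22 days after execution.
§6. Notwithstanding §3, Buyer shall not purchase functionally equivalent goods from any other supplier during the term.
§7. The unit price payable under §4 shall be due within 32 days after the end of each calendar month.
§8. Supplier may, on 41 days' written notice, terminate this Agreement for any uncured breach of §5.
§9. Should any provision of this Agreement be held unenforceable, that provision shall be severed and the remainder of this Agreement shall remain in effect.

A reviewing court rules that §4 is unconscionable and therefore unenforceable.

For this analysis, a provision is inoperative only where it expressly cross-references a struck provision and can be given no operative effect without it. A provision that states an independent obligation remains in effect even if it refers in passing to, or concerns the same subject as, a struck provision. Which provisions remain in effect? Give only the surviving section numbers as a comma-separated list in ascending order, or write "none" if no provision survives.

1, 2, 3, 5, 6, 8, 9

§4 is struck. §7 has no operative effect of its own apart from §4 and is therefore inoperative. §9 is a severability clause and preserves every provision that can still be given independent effect. §1, §2, §3, §5, §6, §8, and §9 remain in effect.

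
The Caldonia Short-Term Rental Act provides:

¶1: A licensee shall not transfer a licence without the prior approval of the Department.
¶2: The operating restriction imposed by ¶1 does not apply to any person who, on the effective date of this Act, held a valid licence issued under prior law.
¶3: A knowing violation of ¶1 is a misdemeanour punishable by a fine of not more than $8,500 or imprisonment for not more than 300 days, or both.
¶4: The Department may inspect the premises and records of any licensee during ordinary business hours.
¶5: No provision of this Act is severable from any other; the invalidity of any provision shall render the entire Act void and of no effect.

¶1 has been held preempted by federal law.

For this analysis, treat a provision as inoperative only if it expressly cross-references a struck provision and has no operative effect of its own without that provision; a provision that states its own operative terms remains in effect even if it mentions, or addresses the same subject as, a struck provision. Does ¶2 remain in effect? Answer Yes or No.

No

¶1 is struck. ¶2 merely fixes the grandfather exemption from ¶1; with ¶1 gone it has nothing to operate on and falls away. ¶3 operates only by reference to ¶1, so it falls with ¶1. ¶5 provides that the Act is not severable, so the invalidity of any one provision voids the entire Act. No provision of the Act survives. ¶2 is among the inoperative provisions, so the answer is no.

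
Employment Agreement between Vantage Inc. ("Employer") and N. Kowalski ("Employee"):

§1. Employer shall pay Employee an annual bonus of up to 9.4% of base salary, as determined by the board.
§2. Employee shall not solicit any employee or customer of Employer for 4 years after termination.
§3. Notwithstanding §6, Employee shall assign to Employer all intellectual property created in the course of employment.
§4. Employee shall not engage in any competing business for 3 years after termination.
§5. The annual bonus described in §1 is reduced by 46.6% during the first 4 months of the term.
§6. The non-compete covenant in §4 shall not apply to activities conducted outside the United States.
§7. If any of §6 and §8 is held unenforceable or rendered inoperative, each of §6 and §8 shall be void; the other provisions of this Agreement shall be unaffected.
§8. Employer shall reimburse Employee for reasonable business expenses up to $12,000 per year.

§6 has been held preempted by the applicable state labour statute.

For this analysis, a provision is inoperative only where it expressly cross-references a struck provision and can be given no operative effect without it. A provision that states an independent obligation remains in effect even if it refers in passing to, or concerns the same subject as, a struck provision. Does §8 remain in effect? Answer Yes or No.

§6 is struck. §3 mentions §6 but its own obligation stands independently of §6, so §3 is not affected. No other provision's operative terms depend on §6. §7 declares §6 and §8 mutually dependent; since one of them has fallen, all of them are of no effect. That brings down §8 as well. The remainder continues in force under §7. §1, §2, §3, §4, §5, and §7 remain in effect. §8 is among the inoperative provisions, so the answer is no.

No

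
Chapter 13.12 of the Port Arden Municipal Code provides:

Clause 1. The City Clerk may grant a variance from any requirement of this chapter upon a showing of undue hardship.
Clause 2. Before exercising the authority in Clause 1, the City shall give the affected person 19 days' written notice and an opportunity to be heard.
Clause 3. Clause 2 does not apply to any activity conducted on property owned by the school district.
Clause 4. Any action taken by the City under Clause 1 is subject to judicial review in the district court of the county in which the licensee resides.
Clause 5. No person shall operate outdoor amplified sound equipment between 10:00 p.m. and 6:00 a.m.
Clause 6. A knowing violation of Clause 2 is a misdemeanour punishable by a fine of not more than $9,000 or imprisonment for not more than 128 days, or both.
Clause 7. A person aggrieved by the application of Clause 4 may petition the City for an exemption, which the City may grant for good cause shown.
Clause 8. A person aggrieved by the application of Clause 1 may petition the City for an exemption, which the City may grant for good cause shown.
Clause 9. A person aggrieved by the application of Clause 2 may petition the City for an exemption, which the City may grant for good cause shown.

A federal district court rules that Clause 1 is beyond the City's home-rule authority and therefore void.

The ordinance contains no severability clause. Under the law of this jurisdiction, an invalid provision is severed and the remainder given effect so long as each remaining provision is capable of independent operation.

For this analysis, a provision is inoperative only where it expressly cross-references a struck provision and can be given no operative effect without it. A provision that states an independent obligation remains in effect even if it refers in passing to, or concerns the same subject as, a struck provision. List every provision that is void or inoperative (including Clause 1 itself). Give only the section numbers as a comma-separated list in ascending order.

Clause 1 is struck. Clause 2 operates only by reference to Clause 1, so it falls with Clause 1. Clause 4 merely fixes the judicial-review right for Clause 1; with Clause 1 gone it has nothing to operate on and falls away. Clause 8 operates only by reference to Clause 1, so it falls with Clause 1. Clause 3 operates only by reference to Clause 2, so it falls with Clause 2. Clause 6 merely fixes the criminal penalty for violating Clause 2; with Clause 2 gone it has nothing to operate on and falls away. Clause 7 has no operative effect of its own apart from Clause 4 and is therefore inoperative. The only function of Clause 9 is the exemption procedure for Clause 2, so it cannot stand once Clause 2 is removed. Under the stated default rule, only provisions that cannot operate independently fall away; the rest are enforced. Only Clause 5 remains in effect.

1, 2, 3, 4, 6, 7, 8, 9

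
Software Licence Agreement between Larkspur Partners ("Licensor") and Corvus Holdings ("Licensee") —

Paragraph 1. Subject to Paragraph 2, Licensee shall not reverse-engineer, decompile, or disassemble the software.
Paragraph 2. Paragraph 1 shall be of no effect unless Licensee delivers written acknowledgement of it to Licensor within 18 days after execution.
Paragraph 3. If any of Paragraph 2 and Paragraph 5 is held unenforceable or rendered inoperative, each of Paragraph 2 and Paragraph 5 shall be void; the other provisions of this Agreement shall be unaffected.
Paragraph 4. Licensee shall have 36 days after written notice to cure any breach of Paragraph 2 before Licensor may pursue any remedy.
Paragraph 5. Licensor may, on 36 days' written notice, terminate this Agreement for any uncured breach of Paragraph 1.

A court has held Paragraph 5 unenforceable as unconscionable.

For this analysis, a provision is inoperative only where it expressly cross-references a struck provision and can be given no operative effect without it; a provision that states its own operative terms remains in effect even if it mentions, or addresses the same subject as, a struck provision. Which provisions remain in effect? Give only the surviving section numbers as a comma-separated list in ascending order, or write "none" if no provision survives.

1, 3

Paragraph 5 is struck. Paragraph 1 mentions Paragraph 2 but its own obligation stands independently of Paragraph 2, so Paragraph 1 is not affected. Nothing else in the Agreement is defined by reference to Paragraph 5. Paragraph 3 declares Paragraph 2 and Paragraph 5 mutually dependent; since one of them has fallen, all of them are of no effect. That brings down Paragraph 2 as well. Paragraph 4 in turn depends solely on a provision now struck and likewise falls. The remainder continues in force under Paragraph 3. Paragraph 1 and Paragraph 3 remain in effect.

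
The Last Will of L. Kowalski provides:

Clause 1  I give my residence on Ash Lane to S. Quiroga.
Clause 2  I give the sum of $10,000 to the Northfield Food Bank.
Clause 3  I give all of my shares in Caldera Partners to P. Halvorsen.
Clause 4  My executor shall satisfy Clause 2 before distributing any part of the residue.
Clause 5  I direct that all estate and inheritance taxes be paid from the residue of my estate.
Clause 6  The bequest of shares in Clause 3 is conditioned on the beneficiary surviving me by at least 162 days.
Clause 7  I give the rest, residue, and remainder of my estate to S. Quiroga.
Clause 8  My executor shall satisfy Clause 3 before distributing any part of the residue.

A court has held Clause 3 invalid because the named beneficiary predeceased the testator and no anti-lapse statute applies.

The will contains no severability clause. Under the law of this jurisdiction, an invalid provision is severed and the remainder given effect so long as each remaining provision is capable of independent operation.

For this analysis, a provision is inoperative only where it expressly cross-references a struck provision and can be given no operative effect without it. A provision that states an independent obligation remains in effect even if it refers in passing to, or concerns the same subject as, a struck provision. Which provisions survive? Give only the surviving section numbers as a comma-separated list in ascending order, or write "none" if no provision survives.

1, 2, 4, 5, 7

Clause 3 is struck. Clause 6 merely fixes the survivorship condition on Clause 3; with Clause 3 gone it has nothing to operate on and falls away. Clause 8 merely fixes the priority direction for Clause 3; with Clause 3 gone it has nothing to operate on and falls away. Under the stated default rule, only provisions that cannot operate independently fall away; the rest are enforced. That leaves Clause 1, Clause 2, Clause 4, Clause 5, and Clause 7 in effect.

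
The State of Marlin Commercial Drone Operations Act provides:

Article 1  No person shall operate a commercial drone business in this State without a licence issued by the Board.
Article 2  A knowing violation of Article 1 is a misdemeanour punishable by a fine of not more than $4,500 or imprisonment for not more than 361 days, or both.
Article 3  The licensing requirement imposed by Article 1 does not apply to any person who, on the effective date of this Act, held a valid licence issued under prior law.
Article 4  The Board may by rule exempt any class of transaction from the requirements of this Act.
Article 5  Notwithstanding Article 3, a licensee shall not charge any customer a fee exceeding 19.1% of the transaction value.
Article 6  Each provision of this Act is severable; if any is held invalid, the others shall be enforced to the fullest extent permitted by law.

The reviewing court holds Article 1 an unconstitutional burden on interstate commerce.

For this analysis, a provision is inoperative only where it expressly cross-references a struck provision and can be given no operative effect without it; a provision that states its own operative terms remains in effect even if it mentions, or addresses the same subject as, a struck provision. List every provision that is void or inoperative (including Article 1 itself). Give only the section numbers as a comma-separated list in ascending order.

1, 2, 3

Article 1 is struck. Article 2 merely fixes the criminal penalty for violating Article 1; with Article 1 gone it has nothing to operate on and falls away. Article 3 has no operative effect of its own apart from Article 1 and is therefore inoperative. Article 5 mentions Article 3 but its own obligation stands independently of Article 3, so Article 5 is not affected. Under the severability clause in Article 6, the remaining provisions continue in force. The provisions still in force are Article 4, Article 5, and Article 6.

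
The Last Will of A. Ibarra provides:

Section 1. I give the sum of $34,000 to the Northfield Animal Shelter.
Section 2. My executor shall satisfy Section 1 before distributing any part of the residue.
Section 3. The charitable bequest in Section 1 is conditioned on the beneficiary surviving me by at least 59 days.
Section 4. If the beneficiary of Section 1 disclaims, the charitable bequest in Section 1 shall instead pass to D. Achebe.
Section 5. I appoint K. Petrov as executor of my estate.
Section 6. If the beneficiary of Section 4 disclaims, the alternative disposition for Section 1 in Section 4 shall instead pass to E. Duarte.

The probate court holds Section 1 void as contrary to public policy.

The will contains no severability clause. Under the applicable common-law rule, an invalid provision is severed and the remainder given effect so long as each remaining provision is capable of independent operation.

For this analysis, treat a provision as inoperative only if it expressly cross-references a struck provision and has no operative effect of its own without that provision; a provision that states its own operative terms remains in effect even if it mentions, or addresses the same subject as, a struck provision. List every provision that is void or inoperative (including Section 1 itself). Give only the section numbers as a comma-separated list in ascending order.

1, 2, 3, 4, 6

Section 1 is struck. Section 2 merely fixes the priority direction for Section 1; with Section 1 gone it has nothing to operate on and falls away. Section 3 has no operative effect of its own apart from Section 1 and is therefore inoperative. Section 4 operates only by reference to Section 1, so it falls with Section 1. Section 6 has no operative effect of its own apart from Section 4 and is therefore inoperative. Under the stated default rule, only provisions that cannot operate independently fall away; the rest are enforced. Only Section 5 remains in effect.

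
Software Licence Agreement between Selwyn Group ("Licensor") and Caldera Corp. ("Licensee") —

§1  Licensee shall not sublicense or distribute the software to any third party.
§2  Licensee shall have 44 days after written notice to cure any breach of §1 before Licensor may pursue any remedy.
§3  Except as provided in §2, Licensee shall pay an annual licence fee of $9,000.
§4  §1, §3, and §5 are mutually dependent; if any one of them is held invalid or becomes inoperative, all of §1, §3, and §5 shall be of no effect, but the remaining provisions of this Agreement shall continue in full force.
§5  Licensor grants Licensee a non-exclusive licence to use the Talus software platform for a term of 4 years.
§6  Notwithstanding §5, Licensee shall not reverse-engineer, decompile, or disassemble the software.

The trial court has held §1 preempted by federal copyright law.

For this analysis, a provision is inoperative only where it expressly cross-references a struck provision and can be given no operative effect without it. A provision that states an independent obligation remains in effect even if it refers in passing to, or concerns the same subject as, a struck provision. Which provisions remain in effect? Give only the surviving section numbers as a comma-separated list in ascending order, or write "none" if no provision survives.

4, 6

§1 is struck. §2 has no operative effect of its own apart from §1 and is therefore inoperative. §6 mentions §5 but its own obligation stands independently of §5, so §6 is not affected. §4 declares §1, §3, and §5 mutually dependent; since one of them has fallen, all of them are of no effect. That brings down §3 and §5 as well. The remainder continues in force under §4. The provisions still in force are §4 and §6.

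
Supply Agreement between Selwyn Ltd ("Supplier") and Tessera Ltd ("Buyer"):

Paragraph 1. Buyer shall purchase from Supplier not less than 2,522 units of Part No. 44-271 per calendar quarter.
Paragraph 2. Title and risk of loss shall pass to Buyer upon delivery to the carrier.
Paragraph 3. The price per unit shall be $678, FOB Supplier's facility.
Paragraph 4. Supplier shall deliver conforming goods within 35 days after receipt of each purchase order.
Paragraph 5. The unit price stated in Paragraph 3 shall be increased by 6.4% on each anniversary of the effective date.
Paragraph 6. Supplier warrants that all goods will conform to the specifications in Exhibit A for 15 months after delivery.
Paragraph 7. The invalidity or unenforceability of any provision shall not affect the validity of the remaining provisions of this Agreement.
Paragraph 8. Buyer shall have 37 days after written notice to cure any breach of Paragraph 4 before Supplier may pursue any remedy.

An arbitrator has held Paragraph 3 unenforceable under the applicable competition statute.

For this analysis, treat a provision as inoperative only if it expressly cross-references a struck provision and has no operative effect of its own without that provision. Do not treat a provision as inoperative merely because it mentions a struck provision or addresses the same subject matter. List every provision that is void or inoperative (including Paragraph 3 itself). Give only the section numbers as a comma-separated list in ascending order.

Paragraph 3 is struck. Paragraph 5 has no operative effect of its own apart from Paragraph 3 and is therefore inoperative. Under the severability clause in Paragraph 7, the remaining provisions continue in force. That leaves Paragraph 1, Paragraph 2, Paragraph 4, Paragraph 6, Paragraph 7, and Paragraph 8 in effect.

3, 5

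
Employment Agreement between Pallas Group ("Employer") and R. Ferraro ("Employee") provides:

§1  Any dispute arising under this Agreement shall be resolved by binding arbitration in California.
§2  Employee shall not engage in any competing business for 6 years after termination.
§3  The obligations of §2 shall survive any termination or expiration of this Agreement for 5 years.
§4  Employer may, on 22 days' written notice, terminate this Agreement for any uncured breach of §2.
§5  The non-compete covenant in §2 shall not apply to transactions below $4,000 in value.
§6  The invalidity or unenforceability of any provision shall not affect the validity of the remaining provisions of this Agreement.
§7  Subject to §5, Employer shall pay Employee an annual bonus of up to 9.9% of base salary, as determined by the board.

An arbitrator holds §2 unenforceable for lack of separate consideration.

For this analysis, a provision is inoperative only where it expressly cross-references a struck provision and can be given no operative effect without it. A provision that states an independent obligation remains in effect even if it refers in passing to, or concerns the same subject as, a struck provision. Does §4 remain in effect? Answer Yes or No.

No

§2 is struck. §3 merely fixes the survival period for §2; with §2 gone it has nothing to operate on and falls away. §4 has no operative effect of its own apart from §2 and is therefore inoperative. §5 operates only by reference to §2, so it falls with §2. §7 mentions §5 but its own obligation stands independently of §5, so §7 is not affected. Under the severability clause in §6, the remaining provisions continue in force. §1, §6, and §7 remain in effect. §4 is among the inoperative provisions, so the answer is no.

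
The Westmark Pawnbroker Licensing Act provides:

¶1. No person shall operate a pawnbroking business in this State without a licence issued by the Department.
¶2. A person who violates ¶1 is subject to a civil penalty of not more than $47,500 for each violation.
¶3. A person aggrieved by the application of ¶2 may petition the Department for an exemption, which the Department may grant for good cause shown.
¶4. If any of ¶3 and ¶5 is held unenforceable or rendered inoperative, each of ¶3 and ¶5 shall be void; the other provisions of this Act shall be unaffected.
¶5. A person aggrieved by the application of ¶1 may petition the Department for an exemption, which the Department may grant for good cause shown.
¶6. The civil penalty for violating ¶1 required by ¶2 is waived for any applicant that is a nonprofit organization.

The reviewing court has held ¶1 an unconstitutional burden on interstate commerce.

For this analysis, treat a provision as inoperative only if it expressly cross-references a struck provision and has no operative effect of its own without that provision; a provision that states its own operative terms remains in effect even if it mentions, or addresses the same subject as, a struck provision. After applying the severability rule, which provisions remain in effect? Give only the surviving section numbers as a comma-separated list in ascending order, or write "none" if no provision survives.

4

¶1 is struck. The only function of ¶2 is the civil penalty for violating ¶1, so it cannot stand once ¶1 is removed. ¶5 merely fixes the exemption procedure for ¶1; with ¶1 gone it has nothing to operate on and falls away. ¶3 operates only by reference to ¶2, so it falls with ¶2. The whole of ¶6 is the nonprofit waiver of the civil penalty for violating ¶1, defined by reference to ¶2, so ¶6 cannot stand once ¶2 is removed. ¶4 declares ¶3 and ¶5 mutually dependent; since one of them has fallen, all of them are of no effect. The remainder continues in force under ¶4. Only ¶4 remains in effect.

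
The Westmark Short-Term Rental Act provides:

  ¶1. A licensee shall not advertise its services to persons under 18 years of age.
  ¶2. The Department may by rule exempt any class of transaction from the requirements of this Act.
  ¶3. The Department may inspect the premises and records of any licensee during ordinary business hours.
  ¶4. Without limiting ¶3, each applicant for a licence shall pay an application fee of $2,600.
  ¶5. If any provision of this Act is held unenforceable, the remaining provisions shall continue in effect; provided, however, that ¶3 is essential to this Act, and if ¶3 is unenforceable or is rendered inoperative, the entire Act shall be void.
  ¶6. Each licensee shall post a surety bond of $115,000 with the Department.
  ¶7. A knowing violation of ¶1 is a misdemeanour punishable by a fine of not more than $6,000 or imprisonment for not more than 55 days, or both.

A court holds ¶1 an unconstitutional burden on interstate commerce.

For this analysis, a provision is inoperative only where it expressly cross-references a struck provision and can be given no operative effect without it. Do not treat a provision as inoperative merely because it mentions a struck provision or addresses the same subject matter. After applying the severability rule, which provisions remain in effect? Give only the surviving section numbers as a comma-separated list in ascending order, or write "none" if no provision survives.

2, 3, 4, 5, 6

¶1 is struck. The only function of ¶7 is the criminal penalty for violating ¶1, so it cannot stand once ¶1 is removed. ¶5 makes ¶3 an essential term, but ¶3 is unaffected, so the severability proviso in ¶5 preserves the remaining provisions. That leaves ¶2, ¶3, ¶4, ¶5, and ¶6 in effect.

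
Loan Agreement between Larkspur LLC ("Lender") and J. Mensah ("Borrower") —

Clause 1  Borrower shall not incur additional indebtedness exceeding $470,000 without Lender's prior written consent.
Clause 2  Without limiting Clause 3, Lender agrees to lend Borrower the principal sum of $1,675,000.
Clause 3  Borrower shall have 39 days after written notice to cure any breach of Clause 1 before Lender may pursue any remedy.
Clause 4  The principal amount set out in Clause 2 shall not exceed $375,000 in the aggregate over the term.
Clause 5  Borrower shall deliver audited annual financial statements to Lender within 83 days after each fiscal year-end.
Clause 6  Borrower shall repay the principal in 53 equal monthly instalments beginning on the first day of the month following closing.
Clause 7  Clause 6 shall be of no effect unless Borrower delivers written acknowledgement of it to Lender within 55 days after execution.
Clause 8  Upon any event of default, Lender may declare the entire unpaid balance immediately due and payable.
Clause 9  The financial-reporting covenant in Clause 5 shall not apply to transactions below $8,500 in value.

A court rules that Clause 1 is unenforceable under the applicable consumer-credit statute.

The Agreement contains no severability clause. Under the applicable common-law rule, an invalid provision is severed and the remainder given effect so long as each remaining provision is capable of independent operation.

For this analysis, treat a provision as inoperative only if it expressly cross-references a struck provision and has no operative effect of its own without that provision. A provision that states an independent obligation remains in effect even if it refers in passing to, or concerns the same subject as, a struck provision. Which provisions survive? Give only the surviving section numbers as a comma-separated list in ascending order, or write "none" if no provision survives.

2, 4, 5, 6, 7, 8, 9

Clause 1 is struck. The only function of Clause 3 is the cure period for breach of Clause 1, so it cannot stand once Clause 1 is removed. Although Clause 2 refers to Clause 3, its operative terms do not depend on Clause 3, so it remains in effect. Under the stated default rule, only provisions that cannot operate independently fall away; the rest are enforced. The provisions still in force are Clause 2, Clause 4, Clause 5, Clause 6, Clause 7, Clause 8, and Clause 9.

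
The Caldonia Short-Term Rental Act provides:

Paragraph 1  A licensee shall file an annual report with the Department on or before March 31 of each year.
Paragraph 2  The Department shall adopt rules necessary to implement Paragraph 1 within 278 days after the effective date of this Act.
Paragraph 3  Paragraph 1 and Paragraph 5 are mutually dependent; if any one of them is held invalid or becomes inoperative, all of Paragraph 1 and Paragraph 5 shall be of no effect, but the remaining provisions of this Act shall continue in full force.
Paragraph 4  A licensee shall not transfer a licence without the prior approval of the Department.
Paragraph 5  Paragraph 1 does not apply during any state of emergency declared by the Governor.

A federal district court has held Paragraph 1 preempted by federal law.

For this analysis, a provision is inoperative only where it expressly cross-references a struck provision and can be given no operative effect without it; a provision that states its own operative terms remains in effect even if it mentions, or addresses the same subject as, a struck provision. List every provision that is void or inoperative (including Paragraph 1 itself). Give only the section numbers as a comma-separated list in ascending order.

1, 2, 5

Paragraph 1 is struck. The only function of Paragraph 2 is the rulemaking mandate for Paragraph 1, so it cannot stand once Paragraph 1 is removed. Paragraph 5 operates only by reference to Paragraph 1, so it falls with Paragraph 1. Paragraph 3 declares Paragraph 1 and Paragraph 5 mutually dependent; since one of them has fallen, all of them are of no effect. The remainder continues in force under Paragraph 3. The provisions still in force are Paragraph 3 and Paragraph 4.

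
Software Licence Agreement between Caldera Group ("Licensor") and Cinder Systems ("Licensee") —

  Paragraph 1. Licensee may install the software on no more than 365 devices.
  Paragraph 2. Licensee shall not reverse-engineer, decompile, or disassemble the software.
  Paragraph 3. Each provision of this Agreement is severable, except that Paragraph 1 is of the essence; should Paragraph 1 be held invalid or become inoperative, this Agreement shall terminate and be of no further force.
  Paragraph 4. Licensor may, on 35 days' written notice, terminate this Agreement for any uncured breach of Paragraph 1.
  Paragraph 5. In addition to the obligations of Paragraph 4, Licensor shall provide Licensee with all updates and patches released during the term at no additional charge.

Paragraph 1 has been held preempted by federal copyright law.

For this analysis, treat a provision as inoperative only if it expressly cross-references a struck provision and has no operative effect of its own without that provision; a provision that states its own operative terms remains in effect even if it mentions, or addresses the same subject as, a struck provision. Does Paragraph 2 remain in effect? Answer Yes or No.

Paragraph 1 is struck. Paragraph 4 merely fixes the termination right for breach of Paragraph 1; with Paragraph 1 gone it has nothing to operate on and falls away. Paragraph 3 makes Paragraph 1 an essential term, and Paragraph 1 is the provision held invalid; under Paragraph 3, the entire Agreement is therefore void. No provision of the Agreement survives. Paragraph 2 is among the inoperative provisions, so the answer is no.

No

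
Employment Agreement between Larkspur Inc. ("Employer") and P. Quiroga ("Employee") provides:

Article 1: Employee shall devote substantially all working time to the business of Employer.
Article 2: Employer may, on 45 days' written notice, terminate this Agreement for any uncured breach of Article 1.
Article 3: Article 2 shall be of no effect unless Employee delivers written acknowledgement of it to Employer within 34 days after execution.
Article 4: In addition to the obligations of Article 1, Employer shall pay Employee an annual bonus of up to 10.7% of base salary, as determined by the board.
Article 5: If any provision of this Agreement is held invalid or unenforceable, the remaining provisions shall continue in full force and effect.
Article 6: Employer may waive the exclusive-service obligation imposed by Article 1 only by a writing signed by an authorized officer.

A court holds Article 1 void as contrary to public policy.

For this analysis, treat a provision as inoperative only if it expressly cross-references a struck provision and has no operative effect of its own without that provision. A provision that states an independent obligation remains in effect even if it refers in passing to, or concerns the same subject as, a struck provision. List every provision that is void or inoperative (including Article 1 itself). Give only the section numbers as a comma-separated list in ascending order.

1, 2, 3, 6

Article 1 is struck. Article 2 operates only by reference to Article 1, so it falls with Article 1. Article 6 merely fixes the waiver condition for Article 1; with Article 1 gone it has nothing to operate on and falls away. Article 3 has no operative effect of its own apart from Article 2 and is therefore inoperative. Although Article 4 refers to Article 1, its operative terms do not depend on Article 1, so it remains in effect. Under the severability clause in Article 5, the remaining provisions continue in force. That leaves Article 4 and Article 5 in effect.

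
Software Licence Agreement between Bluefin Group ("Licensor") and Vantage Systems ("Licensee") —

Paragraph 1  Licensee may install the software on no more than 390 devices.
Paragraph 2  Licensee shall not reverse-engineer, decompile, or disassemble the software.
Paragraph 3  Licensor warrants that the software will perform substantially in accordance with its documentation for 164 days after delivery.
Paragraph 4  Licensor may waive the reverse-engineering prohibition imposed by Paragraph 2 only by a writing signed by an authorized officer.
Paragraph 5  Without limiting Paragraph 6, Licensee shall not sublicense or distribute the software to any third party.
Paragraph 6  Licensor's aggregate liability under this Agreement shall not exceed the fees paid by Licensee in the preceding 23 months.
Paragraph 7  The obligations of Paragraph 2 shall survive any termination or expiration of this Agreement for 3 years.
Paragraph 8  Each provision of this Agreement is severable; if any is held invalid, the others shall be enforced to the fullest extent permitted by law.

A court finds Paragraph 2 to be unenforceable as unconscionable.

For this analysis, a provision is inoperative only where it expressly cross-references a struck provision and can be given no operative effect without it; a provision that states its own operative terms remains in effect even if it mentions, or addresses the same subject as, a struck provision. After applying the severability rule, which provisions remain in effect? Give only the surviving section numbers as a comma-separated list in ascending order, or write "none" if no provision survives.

1, 3, 5, 6, 8

Paragraph 2 is struck. Paragraph 4 operates only by reference to Paragraph 2, so it falls with Paragraph 2. Paragraph 7 operates only by reference to Paragraph 2, so it falls with Paragraph 2. Under the severability clause in Paragraph 8, the remaining provisions continue in force. The provisions still in force are Paragraph 1, Paragraph 3, Paragraph 5, Paragraph 6, and Paragraph 8.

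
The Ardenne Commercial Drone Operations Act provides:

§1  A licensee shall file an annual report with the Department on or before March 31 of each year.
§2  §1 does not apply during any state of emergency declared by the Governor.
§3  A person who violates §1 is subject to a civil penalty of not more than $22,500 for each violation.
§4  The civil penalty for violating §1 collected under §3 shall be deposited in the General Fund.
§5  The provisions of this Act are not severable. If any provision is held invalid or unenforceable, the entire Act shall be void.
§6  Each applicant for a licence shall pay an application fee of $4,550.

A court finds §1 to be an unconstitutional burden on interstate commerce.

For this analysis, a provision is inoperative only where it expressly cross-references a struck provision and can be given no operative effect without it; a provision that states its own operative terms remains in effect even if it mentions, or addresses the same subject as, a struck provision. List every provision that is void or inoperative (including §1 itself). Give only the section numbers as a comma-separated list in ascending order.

1, 2, 3, 4, 5, 6

§1 is struck. §2 has no operative effect of its own apart from §1 and is therefore inoperative. §3 operates only by reference to §1, so it falls with §1. The whole of §4 is the disposition of the civil penalty for violating §1, defined by reference to §3, so §4 cannot stand once §3 is removed. §5 provides that the Act is not severable, so the invalidity of any one provision voids the entire Act. No provision of the Act survives.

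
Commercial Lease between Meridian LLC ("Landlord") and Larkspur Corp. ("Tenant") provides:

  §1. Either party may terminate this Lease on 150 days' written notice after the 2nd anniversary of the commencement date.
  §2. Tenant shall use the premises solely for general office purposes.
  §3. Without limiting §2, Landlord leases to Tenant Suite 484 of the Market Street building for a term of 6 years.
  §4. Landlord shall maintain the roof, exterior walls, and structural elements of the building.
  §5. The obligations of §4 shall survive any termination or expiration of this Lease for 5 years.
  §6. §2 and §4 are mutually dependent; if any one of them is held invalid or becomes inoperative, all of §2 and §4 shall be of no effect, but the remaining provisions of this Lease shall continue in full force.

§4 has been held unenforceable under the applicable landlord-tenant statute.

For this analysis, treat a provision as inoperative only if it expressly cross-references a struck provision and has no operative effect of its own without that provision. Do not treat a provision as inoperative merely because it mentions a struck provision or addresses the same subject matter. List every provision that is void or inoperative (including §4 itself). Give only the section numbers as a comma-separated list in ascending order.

2, 4, 5

§4 is struck. §5 merely fixes the survival period for §4; with §4 gone it has nothing to operate on and falls away. §3 mentions §2 but its own obligation stands independently of §2, so §3 is not affected. §6 declares §2 and §4 mutually dependent; since one of them has fallen, all of them are of no effect. That brings down §2 as well. The remainder continues in force under §6. §1, §3, and §6 remain in effect.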